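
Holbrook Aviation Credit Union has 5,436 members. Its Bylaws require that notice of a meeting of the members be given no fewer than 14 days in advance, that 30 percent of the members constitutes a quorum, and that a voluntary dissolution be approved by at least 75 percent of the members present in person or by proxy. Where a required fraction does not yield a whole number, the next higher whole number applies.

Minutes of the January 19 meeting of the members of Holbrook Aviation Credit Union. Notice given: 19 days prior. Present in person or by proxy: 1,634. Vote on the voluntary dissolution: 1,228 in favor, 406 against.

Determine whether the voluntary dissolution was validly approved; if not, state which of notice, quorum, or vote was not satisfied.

Valid — all requirements satisfied.

Notice: 19 days given; 14 required. Satisfied.
Quorum: 30% of 5,436 = 1,630.80, rounded up to 1,631; 1,634 present. Satisfied.
Vote: requires three-fourths of those present (1,634); 3/4 of 1634 = 1225.50, rounded up to 1226, so 1,226 needed; 1,228 in favor. Satisfied.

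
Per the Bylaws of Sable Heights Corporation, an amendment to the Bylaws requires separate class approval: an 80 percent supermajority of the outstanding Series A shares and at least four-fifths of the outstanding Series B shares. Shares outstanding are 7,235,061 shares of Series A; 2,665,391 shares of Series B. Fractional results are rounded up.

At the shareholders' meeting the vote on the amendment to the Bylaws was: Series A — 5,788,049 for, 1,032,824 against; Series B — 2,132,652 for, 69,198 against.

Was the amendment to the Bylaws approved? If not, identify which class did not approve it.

Approved — every class gave the required vote.

Series A: 4/5 of 7235061 = 5788048.80, rounded up to 5788049; 5,788,049 required, 5,788,049 in favor — approved.
Series B: 4/5 of 2665391 = 2132312.80, rounded up to 2132313; 2,132,313 required, 2,132,652 in favor — approved.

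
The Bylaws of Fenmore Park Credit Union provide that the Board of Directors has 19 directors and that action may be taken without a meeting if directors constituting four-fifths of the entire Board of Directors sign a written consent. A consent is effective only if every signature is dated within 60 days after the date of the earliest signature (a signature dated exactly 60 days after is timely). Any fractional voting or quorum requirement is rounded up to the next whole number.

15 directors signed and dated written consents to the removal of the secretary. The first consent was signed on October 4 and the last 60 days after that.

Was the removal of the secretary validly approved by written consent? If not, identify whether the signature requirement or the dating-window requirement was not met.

Signatures required: four-fifths of 19 — 4/5 of 19 = 15.20, rounded up to 16, so 16 needed; 15 signed. Insufficient.
Dating window: the latest signature is 60 days after the earliest; the limit is 60 days. Within the window.

Not effective — insufficient signatures.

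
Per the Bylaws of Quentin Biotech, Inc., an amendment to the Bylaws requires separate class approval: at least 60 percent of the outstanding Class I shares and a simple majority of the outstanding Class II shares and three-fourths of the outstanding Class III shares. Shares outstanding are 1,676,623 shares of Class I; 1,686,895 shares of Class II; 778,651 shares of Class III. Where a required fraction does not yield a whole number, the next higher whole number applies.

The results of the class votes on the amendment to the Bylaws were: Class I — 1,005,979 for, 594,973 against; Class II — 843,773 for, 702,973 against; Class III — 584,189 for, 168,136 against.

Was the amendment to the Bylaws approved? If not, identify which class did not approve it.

Class I: 3/5 of 1676623 = 1005973.80, rounded up to 1005974; 1,005,974 required, 1,005,979 in favor — approved.
Class II: a majority of 1686895 is 843448; 843,448 required, 843,773 in favor — approved.
Class III: 3/4 of 778651 = 583988.25, rounded up to 583989; 583,989 required, 584,189 in favor — approved.

Approved — every class gave the required vote.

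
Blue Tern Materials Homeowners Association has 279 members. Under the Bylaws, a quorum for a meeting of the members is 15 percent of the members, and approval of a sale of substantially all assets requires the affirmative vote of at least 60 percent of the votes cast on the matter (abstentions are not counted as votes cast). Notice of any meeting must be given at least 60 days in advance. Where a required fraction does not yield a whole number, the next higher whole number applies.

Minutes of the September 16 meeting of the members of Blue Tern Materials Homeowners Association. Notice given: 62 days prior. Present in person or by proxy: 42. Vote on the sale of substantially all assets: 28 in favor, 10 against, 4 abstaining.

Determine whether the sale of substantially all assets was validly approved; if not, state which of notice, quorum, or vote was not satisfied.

Notice: 62 days given; 60 required. Satisfied.
Quorum: 15% of 279 = 41.85, rounded up to 42; 42 present. Satisfied.
Vote: requires three-fifths of the votes cast (42 − 4 abstaining = 38); 3/5 of 38 = 22.80, rounded up to 23, so 23 needed; 28 in favor. Satisfied.

Valid — all requirements satisfied.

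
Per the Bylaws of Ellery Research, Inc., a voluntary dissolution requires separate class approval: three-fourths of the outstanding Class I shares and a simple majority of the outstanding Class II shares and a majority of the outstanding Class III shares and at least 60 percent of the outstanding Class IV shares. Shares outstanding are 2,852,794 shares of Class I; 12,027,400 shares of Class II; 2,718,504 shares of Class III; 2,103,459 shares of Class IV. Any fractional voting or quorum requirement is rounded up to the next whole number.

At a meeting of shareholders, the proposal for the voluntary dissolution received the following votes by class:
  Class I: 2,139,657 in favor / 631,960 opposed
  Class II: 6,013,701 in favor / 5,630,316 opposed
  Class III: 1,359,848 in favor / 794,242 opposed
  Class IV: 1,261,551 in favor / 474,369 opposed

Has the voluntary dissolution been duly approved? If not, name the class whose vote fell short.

Not approved — the Class IV shares did not give the required vote.

Class I: 3/4 of 2852794 = 2139595.50, rounded up to 2139596; 2,139,596 required, 2,139,657 in favor — approved.
Class II: a majority of 12027400 is 6013701; 6,013,701 required, 6,013,701 in favor — approved.
Class III: a majority of 2718504 is 1359253; 1,359,253 required, 1,359,848 in favor — approved.
Class IV: 3/5 of 2103459 = 1262075.40, rounded up to 1262076; 1,262,076 required, 1,261,551 in favor — not approved.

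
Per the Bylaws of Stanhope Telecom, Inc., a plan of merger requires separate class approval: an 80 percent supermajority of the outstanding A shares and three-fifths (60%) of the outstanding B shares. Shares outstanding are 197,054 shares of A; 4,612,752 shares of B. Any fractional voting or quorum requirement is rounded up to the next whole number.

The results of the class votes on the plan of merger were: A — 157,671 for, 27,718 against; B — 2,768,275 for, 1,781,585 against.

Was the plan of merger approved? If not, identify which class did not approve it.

Approved — every class gave the required vote.

A: 4/5 of 197054 = 157643.20, rounded up to 157644; 157,644 required, 157,671 in favor — approved.
B: 3/5 of 4612752 = 2767651.20, rounded up to 2767652; 2,767,652 required, 2,768,275 in favor — approved.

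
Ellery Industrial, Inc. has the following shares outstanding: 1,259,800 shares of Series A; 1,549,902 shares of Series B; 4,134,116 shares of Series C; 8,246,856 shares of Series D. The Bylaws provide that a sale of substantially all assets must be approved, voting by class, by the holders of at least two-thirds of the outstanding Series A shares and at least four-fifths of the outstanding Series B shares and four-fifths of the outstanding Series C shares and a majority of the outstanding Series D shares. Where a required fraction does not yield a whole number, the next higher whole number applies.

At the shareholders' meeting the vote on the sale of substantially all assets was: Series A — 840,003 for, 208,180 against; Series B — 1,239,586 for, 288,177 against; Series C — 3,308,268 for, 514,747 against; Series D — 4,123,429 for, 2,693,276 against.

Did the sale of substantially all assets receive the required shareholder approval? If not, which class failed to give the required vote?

Not approved — the Series B shares did not give the required vote.

Series A: 2/3 of 1259800 = 839866.67, rounded up to 839867; 839,867 required, 840,003 in favor — approved.
Series B: 4/5 of 1549902 = 1239921.60, rounded up to 1239922; 1,239,922 required, 1,239,586 in favor — not approved.
Series C: 4/5 of 4134116 = 3307292.80, rounded up to 3307293; 3,307,293 required, 3,308,268 in favor — approved.
Series D: a majority of 8246856 is 4123429; 4,123,429 required, 4,123,429 in favor — approved.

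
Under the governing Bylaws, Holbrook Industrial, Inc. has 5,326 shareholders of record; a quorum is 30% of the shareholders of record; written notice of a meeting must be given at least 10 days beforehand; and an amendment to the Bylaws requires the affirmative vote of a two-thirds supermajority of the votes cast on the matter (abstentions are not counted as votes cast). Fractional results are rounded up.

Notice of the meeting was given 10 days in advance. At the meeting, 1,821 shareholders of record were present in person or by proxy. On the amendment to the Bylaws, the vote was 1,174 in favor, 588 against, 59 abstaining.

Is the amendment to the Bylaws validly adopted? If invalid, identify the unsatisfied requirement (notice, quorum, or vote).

Notice: 10 days given; 10 required. Satisfied.
Quorum: 30% of 5,326 = 1,597.80, rounded up to 1,598; 1,821 present. Satisfied.
Vote: requires two-thirds of the votes cast (1,821 − 59 abstaining = 1,762); 2/3 of 1762 = 1174.67, rounded up to 1175, so 1,175 needed; 1,174 in favor. Not satisfied.

Invalid — vote requirement not satisfied.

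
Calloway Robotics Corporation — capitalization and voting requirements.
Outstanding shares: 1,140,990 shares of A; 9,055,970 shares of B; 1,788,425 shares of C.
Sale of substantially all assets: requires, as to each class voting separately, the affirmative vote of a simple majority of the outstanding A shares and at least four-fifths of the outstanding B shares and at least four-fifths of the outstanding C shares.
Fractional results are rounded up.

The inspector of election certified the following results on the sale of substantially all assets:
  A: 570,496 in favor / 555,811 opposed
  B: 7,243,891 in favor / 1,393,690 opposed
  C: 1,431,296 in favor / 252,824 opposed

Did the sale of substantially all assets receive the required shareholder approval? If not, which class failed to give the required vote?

Not approved — the B shares did not give the required vote.

A: a majority of 1140990 is 570496; 570,496 required, 570,496 in favor — approved.
B: 4/5 of 9055970 = 7244776; 7,244,776 required, 7,243,891 in favor — not approved.
C: 4/5 of 1788425 = 1430740; 1,430,740 required, 1,431,296 in favor — approved.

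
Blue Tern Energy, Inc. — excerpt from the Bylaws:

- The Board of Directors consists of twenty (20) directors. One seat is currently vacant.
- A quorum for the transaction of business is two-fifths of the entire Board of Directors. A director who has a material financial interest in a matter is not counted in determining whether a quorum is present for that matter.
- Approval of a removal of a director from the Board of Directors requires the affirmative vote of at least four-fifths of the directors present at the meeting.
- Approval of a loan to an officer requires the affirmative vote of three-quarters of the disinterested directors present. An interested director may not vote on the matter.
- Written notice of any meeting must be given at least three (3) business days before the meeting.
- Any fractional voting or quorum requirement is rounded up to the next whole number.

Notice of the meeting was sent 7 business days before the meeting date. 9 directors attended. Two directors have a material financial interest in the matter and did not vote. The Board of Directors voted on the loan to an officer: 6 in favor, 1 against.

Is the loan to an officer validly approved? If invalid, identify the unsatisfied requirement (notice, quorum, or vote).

Notice: 7 business days given; 3 required (7 ≥ 3). Satisfied.
Quorum: 9 present, but the 2 interested directors do not count, leaving 7. Quorum is 8. Not satisfied.
Vote: the loan to an officer requires three-fourths of the disinterested directors present (9 − 2 = 7). 3/4 of 7 = 5.25, rounded up to 6, so 6 affirmative votes are needed; 6 voted in favor. Satisfied. (Moot — without a quorum no business can be validly transacted.)

Invalid — quorum requirement not satisfied.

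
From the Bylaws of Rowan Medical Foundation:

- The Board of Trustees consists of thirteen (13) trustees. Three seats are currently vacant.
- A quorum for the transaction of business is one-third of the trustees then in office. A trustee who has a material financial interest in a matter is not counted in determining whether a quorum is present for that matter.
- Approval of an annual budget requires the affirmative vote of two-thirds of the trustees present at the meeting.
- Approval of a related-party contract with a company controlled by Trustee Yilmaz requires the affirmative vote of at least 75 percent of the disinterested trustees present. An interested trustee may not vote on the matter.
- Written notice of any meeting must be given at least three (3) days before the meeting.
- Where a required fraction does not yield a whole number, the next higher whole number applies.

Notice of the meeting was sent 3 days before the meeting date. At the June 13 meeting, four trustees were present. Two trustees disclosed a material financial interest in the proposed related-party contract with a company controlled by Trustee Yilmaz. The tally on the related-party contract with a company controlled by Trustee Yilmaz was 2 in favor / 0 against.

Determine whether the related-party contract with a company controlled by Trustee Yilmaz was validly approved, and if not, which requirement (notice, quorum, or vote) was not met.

Notice: 3 days given; 3 required (3 ≥ 3). Satisfied.
Quorum: 4 present, but the 2 interested trustees do not count, leaving 2. Quorum is 4. Not satisfied.
Vote: the related-party contract with a company controlled by Trustee Yilmaz requires three-fourths of the disinterested trustees present (4 − 2 = 2). 3/4 of 2 = 1.50, rounded up to 2, so 2 affirmative votes are needed; 2 voted in favor. Satisfied. (Moot — without a quorum no business can be validly transacted.)

Invalid — quorum requirement not satisfied.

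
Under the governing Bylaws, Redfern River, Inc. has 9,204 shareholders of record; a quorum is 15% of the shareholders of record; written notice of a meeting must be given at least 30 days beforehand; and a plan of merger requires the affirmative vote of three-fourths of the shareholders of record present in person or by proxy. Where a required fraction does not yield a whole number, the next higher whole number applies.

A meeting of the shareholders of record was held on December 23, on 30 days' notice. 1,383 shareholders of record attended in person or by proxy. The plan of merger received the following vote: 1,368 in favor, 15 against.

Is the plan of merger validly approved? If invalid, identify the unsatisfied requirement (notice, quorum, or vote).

Notice: 30 days given; 30 required. Satisfied.
Quorum: 15% of 9,204 = 1,380.60, rounded up to 1,381; 1,383 present. Satisfied.
Vote: requires three-fourths of those present (1,383); 3/4 of 1383 = 1037.25, rounded up to 1038, so 1,038 needed; 1,368 in favor. Satisfied.

Valid — all requirements satisfied.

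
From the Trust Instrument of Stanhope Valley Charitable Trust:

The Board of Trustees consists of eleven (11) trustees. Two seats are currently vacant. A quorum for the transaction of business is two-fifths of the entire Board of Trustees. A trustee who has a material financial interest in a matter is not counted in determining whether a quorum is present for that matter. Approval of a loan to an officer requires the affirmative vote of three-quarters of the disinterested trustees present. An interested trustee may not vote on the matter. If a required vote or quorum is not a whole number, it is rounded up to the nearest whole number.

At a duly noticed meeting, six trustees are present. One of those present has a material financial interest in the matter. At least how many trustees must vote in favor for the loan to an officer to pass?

The loan to an officer requires three-fourths of the disinterested trustees present (6 − 1 = 5).
3/4 of 5 = 3.75, rounded up to 4.

4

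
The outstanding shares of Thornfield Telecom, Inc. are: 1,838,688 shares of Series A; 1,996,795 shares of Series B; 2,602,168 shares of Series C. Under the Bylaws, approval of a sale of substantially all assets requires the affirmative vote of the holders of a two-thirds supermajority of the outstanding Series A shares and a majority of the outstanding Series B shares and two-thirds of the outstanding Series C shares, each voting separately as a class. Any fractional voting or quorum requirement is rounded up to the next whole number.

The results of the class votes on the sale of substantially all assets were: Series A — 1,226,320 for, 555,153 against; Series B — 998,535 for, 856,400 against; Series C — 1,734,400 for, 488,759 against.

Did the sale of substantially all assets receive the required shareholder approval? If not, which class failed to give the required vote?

Series A: 2/3 of 1838688 = 1225792; 1,225,792 required, 1,226,320 in favor — approved.
Series B: a majority of 1996795 is 998398; 998,398 required, 998,535 in favor — approved.
Series C: 2/3 of 2602168 = 1734778.67, rounded up to 1734779; 1,734,779 required, 1,734,400 in favor — not approved.

Not approved — the Series C shares did not give the required vote.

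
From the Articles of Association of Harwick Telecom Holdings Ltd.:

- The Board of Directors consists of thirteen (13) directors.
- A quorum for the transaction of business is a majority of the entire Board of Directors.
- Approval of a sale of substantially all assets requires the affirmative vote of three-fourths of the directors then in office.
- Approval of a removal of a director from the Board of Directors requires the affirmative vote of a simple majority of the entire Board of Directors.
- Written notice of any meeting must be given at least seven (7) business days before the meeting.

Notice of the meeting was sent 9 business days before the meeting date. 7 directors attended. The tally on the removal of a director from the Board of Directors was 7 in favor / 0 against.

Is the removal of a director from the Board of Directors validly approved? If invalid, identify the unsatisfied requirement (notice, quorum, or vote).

Notice: 9 business days given; 7 required (9 ≥ 7). Satisfied.
Quorum: 7 present; quorum is 7. Satisfied.
Vote: the removal of a director from the Board of Directors requires a majority of the entire Board of Directors (13). A majority of 13 is 7, so 7 affirmative votes are needed; 7 voted in favor. Satisfied.

Valid — all requirements satisfied.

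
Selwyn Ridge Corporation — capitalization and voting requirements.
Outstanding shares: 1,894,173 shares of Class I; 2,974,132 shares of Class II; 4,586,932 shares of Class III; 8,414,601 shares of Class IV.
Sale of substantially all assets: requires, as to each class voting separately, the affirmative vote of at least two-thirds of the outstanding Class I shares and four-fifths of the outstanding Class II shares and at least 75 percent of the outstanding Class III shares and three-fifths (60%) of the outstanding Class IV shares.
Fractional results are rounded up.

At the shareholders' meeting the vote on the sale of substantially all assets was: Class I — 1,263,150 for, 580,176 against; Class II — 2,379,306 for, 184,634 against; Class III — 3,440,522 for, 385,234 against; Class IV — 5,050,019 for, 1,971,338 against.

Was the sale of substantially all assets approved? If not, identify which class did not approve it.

Class I: 2/3 of 1894173 = 1262782; 1,262,782 required, 1,263,150 in favor — approved.
Class II: 4/5 of 2974132 = 2379305.60, rounded up to 2379306; 2,379,306 required, 2,379,306 in favor — approved.
Class III: 3/4 of 4586932 = 3440199; 3,440,199 required, 3,440,522 in favor — approved.
Class IV: 3/5 of 8414601 = 5048760.60, rounded up to 5048761; 5,048,761 required, 5,050,019 in favor — approved.

Approved — every class gave the required vote.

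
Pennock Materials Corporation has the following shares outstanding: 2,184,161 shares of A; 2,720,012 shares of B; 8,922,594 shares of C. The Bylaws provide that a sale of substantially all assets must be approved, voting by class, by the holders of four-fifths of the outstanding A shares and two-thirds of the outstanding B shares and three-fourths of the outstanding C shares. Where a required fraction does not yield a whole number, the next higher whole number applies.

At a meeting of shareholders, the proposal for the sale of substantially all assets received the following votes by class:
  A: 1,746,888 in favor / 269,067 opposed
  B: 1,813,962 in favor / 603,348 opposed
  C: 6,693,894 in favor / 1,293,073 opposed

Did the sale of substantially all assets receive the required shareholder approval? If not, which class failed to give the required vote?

A: 4/5 of 2184161 = 1747328.80, rounded up to 1747329; 1,747,329 required, 1,746,888 in favor — not approved.
B: 2/3 of 2720012 = 1813341.33, rounded up to 1813342; 1,813,342 required, 1,813,962 in favor — approved.
C: 3/4 of 8922594 = 6691945.50, rounded up to 6691946; 6,691,946 required, 6,693,894 in favor — approved.

Not approved — the A shares did not give the required vote.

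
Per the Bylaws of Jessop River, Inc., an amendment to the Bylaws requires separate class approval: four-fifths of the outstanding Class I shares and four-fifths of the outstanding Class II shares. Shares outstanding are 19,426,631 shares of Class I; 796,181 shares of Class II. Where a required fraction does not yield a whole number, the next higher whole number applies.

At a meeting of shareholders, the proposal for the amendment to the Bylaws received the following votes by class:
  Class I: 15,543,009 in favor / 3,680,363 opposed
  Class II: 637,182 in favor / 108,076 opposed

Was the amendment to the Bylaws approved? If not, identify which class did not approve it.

Class I: 4/5 of 19426631 = 15541304.80, rounded up to 15541305; 15,541,305 required, 15,543,009 in favor — approved.
Class II: 4/5 of 796181 = 636944.80, rounded up to 636945; 636,945 required, 637,182 in favor — approved.

Approved — every class gave the required vote.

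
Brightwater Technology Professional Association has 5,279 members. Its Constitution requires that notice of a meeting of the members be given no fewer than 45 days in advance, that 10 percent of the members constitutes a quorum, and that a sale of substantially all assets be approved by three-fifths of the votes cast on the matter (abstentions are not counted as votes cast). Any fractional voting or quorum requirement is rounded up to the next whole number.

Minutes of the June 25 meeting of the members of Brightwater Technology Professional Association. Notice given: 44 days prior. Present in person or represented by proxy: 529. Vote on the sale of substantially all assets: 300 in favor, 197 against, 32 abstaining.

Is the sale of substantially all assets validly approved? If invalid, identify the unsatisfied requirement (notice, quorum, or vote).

Notice: 44 days given; 45 required. Not satisfied.
Quorum: 10% of 5,279 = 527.90, rounded up to 528; 529 present. Satisfied.
Vote: requires three-fifths of the votes cast (529 − 32 abstaining = 497); 3/5 of 497 = 298.20, rounded up to 299, so 299 needed; 300 in favor. Satisfied.

Invalid — notice requirement not satisfied.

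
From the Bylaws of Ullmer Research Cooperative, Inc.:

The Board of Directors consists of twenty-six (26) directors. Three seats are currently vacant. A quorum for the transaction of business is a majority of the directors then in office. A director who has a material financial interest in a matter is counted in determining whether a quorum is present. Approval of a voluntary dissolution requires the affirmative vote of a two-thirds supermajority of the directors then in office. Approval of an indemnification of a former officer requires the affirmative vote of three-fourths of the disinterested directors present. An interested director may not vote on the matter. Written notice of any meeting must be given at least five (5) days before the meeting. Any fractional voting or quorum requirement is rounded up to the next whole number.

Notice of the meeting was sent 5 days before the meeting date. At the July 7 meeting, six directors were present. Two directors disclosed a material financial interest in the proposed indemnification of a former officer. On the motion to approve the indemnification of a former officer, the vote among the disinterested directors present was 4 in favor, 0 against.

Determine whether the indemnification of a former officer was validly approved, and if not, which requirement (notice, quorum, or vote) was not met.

Invalid — quorum requirement not satisfied.

Notice: 5 days given; 5 required (5 ≥ 5). Satisfied.
Quorum: 6 present (interested directors count toward quorum); quorum is 12. Not satisfied.
Vote: the indemnification of a former officer requires three-fourths of the disinterested directors present (6 − 2 = 4). 3/4 of 4 = 3, so 3 affirmative votes are needed; 4 voted in favor. Satisfied. (Moot — without a quorum no business can be validly transacted.)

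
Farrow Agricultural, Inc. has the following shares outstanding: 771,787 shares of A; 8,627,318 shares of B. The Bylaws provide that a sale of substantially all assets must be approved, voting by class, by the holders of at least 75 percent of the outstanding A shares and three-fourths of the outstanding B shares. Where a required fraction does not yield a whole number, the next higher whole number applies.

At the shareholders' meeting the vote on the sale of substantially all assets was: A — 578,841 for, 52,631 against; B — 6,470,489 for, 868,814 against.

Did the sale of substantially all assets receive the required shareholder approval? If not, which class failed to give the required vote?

A: 3/4 of 771787 = 578840.25, rounded up to 578841; 578,841 required, 578,841 in favor — approved.
B: 3/4 of 8627318 = 6470488.50, rounded up to 6470489; 6,470,489 required, 6,470,489 in favor — approved.

Approved — every class gave the required vote.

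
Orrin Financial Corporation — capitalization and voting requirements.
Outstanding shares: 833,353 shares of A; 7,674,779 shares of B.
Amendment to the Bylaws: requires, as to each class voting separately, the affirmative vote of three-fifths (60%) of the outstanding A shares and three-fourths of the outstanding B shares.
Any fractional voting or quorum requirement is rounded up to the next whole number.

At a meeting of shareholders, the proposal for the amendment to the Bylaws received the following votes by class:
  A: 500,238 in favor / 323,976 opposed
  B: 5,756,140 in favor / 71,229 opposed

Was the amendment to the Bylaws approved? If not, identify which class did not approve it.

A: 3/5 of 833353 = 500011.80, rounded up to 500012; 500,012 required, 500,238 in favor — approved.
B: 3/4 of 7674779 = 5756084.25, rounded up to 5756085; 5,756,085 required, 5,756,140 in favor — approved.

Approved — every class gave the required vote.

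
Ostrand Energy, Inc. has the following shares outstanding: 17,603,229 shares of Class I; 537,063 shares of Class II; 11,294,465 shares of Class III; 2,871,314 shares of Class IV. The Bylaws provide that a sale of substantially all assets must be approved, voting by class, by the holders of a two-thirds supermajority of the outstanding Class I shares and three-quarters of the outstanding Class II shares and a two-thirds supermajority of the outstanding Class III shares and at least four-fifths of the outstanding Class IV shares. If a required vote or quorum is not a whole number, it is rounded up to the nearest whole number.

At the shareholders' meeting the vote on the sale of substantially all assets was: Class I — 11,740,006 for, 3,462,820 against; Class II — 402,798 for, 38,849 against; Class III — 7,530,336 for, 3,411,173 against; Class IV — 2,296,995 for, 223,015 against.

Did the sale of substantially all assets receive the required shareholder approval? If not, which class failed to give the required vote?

Not approved — the Class IV shares did not give the required vote.

Class I: 2/3 of 17603229 = 11735486; 11,735,486 required, 11,740,006 in favor — approved.
Class II: 3/4 of 537063 = 402797.25, rounded up to 402798; 402,798 required, 402,798 in favor — approved.
Class III: 2/3 of 11294465 = 7529643.33, rounded up to 7529644; 7,529,644 required, 7,530,336 in favor — approved.
Class IV: 4/5 of 2871314 = 2297051.20, rounded up to 2297052; 2,297,052 required, 2,296,995 in favor — not approved.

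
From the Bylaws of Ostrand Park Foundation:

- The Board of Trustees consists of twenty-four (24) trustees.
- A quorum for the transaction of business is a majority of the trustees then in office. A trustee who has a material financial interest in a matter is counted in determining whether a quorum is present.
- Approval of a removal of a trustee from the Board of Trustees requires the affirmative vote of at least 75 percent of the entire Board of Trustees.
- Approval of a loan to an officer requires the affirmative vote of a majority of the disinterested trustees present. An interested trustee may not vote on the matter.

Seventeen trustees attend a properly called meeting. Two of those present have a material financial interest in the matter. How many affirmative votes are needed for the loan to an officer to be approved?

The loan to an officer requires a majority of the disinterested trustees present (17 − 2 = 15).
A majority of 15 is 8.

8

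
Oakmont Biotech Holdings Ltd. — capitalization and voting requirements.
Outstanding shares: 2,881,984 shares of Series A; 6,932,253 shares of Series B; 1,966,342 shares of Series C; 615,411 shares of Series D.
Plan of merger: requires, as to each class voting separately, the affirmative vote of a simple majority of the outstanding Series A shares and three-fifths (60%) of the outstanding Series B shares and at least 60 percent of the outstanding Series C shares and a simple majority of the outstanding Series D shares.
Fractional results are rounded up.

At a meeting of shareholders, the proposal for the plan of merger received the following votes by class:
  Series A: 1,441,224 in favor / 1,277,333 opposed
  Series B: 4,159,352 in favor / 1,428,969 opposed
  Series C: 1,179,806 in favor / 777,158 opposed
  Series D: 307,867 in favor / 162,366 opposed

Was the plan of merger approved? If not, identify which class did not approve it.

Approved — every class gave the required vote.

Series A: a majority of 2881984 is 1440993; 1,440,993 required, 1,441,224 in favor — approved.
Series B: 3/5 of 6932253 = 4159351.80, rounded up to 4159352; 4,159,352 required, 4,159,352 in favor — approved.
Series C: 3/5 of 1966342 = 1179805.20, rounded up to 1179806; 1,179,806 required, 1,179,806 in favor — approved.
Series D: a majority of 615411 is 307706; 307,706 required, 307,867 in favor — approved.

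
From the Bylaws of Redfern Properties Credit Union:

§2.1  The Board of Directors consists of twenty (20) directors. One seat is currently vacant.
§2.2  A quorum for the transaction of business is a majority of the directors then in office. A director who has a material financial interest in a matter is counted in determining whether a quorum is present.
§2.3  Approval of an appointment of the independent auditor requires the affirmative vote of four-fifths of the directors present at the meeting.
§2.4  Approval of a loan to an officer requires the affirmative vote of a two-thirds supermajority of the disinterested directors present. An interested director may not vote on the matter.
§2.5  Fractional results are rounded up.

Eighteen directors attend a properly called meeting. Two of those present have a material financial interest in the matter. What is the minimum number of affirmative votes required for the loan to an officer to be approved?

The loan to an officer requires two-thirds of the disinterested directors present (18 − 2 = 16).
2/3 of 16 = 10.67, rounded up to 11.

11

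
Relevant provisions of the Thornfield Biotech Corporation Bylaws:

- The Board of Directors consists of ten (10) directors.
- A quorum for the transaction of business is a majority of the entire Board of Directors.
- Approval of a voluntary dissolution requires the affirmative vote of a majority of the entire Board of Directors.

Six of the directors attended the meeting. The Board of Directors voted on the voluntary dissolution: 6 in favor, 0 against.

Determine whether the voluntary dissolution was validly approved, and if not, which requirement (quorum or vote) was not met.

Valid — all requirements satisfied.

Quorum: 6 present; quorum is 6. Satisfied.
Vote: the voluntary dissolution requires a majority of the entire Board of Directors (10). A majority of 10 is 6, so 6 affirmative votes are needed; 6 voted in favor. Satisfied.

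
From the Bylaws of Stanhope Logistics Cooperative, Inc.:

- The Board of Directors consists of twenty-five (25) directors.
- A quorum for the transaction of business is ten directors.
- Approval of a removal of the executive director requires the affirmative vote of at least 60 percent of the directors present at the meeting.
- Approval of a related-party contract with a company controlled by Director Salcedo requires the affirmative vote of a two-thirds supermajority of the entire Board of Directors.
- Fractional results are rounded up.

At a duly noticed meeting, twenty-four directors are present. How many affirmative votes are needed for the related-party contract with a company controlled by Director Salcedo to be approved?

The related-party contract with a company controlled by Director Salcedo requires two-thirds of the entire Board of Directors (25).
2/3 of 25 = 16.67, rounded up to 17.

17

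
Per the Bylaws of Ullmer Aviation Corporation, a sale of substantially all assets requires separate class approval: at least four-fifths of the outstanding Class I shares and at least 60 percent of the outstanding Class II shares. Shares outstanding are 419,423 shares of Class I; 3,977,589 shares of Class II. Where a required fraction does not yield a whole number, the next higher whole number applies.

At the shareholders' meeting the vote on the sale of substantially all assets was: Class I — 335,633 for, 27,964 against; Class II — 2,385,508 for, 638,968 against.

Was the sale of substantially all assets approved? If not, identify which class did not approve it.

Class I: 4/5 of 419423 = 335538.40, rounded up to 335539; 335,539 required, 335,633 in favor — approved.
Class II: 3/5 of 3977589 = 2386553.40, rounded up to 2386554; 2,386,554 required, 2,385,508 in favor — not approved.

Not approved — the Class II shares did not give the required vote.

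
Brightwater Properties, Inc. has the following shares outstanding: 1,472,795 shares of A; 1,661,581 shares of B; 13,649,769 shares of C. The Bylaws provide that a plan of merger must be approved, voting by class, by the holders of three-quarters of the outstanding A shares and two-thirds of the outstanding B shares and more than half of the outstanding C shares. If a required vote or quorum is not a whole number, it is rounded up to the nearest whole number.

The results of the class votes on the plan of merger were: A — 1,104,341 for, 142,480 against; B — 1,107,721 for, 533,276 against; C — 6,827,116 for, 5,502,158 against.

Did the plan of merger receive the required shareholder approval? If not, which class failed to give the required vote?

Not approved — the A shares did not give the required vote.

A: 3/4 of 1472795 = 1104596.25, rounded up to 1104597; 1,104,597 required, 1,104,341 in favor — not approved.
B: 2/3 of 1661581 = 1107720.67, rounded up to 1107721; 1,107,721 required, 1,107,721 in favor — approved.
C: a majority of 13649769 is 6824885; 6,824,885 required, 6,827,116 in favor — approved.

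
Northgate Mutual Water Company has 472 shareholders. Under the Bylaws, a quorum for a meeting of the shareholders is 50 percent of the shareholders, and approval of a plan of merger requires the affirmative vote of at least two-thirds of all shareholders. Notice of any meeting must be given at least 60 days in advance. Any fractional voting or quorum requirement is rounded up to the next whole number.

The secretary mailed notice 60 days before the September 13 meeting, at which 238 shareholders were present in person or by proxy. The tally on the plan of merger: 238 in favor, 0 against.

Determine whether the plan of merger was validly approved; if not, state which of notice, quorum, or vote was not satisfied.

Notice: 60 days given; 60 required. Satisfied.
Quorum: 50% of 472 = 236; 238 present. Satisfied.
Vote: requires two-thirds of all shareholders (472); 2/3 of 472 = 314.67, rounded up to 315, so 315 needed; 238 in favor. Not satisfied.

Invalid — vote requirement not satisfied.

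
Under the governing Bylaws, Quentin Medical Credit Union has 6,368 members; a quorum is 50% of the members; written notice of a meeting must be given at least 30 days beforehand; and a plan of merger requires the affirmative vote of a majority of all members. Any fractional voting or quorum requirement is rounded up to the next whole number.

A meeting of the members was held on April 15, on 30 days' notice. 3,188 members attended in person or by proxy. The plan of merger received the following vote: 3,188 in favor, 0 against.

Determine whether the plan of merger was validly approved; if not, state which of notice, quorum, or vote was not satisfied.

Notice: 30 days given; 30 required. Satisfied.
Quorum: 50% of 6,368 = 3,184; 3,188 present. Satisfied.
Vote: requires a majority of all members (6,368); a majority of 6368 is 3185, so 3,185 needed; 3,188 in favor. Satisfied.

Valid — all requirements satisfied.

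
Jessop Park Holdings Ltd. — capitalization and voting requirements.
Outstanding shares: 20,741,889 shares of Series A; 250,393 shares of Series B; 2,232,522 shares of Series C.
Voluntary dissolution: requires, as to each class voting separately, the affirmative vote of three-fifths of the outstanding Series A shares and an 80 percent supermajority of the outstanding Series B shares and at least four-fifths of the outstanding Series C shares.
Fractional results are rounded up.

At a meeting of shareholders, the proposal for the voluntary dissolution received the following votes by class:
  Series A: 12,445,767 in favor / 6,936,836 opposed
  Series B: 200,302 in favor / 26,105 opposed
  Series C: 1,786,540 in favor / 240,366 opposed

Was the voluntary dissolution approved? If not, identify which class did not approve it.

Series A: 3/5 of 20741889 = 12445133.40, rounded up to 12445134; 12,445,134 required, 12,445,767 in favor — approved.
Series B: 4/5 of 250393 = 200314.40, rounded up to 200315; 200,315 required, 200,302 in favor — not approved.
Series C: 4/5 of 2232522 = 1786017.60, rounded up to 1786018; 1,786,018 required, 1,786,540 in favor — approved.

Not approved — the Series B shares did not give the required vote.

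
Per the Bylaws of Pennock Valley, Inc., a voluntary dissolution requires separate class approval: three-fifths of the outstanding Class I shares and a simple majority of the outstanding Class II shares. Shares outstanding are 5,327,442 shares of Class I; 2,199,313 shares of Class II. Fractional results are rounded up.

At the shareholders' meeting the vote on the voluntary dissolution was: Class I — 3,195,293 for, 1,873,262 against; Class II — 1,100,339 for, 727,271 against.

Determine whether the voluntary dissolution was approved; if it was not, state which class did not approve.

Not approved — the Class I shares did not give the required vote.

Class I: 3/5 of 5327442 = 3196465.20, rounded up to 3196466; 3,196,466 required, 3,195,293 in favor — not approved.
Class II: a majority of 2199313 is 1099657; 1,099,657 required, 1,100,339 in favor — approved.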